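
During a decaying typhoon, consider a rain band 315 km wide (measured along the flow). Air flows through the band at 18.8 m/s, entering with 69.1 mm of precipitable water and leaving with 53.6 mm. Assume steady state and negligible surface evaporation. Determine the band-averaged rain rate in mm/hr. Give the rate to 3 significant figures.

R ≈ 3.33 mm/hr

Column moisture flux per unit crosswind length is F = V × PW.
Inflow: F_in = 18.8 × 69.1 = 1299.08 mm·m/s
Outflow: F_out = 18.8 × 53.6 = 1007.68 mm·m/s
Steady-state rate R = (F_in − F_out)/L = (1299.08 − 1007.68) / 315000 m = 9.251e-04 mm/s.
R = 9.251e-04 × 3600 = 3.33 mm/hr.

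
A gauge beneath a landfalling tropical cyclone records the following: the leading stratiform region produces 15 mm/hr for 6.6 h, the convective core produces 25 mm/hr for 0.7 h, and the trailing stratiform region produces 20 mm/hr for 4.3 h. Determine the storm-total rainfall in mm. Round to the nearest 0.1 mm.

Total = Σ Rᵢ Δtᵢ = 15 × 6.6 + 25 × 0.7 + 20 × 4.3
      = 99 + 17.5 + 86 = 202.5 mm.

total ≈ 202.5 mm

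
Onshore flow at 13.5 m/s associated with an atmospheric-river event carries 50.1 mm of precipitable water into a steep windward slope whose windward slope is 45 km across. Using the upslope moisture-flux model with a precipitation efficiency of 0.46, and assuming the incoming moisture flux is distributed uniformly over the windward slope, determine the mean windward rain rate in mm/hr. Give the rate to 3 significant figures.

R ≈ 24.9 mm/hr

Incoming column moisture flux per unit ridge length: F = V × PW = 13.5 × 50.1 = 676.35 mm·m/s.
Spread over the 45 km slope with efficiency ε = 0.46: R = ε·F/W = 0.46 × 676.35 / 45000 m = 6.914e-03 mm/s.
R = 6.914e-03 × 3600 = 24.9 mm/hr.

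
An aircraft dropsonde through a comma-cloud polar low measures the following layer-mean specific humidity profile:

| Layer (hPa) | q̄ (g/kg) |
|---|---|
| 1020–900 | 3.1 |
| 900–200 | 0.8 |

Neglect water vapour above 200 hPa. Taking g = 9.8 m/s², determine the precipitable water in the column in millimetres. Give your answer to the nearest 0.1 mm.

PW ≈ 9.5 mm

Precipitable water is the column-integrated vapour mass per unit area: PW = (1/g) Σ q̄ Δp, with q in kg/kg and Δp in Pa (1 kg/m² of water = 1 mm).
Layer 1020–900 hPa: Δp = 120 hPa = 12000 Pa, q̄ = 0.0031 kg/kg → 0.0031 × 12000 / 9.8 = 3.80 mm
Layer 900–200 hPa: Δp = 700 hPa = 70000 Pa, q̄ = 0.0008 kg/kg → 0.0008 × 70000 / 9.8 = 5.71 mm
PW = 3.80 + 5.71 = 9.51 ≈ 9.5 mm.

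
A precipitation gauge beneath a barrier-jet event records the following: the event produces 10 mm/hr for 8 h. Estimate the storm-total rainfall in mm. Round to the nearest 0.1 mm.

total ≈ 80.0 mm

Total = Σ Rᵢ Δtᵢ = 10 × 8
      = 80 = 80.0 mm.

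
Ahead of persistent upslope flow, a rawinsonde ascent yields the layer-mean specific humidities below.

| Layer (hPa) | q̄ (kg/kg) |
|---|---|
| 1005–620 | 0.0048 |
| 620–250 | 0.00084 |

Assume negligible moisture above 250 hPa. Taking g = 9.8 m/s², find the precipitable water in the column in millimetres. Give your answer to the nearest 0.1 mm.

PW ≈ 22.0 mm

Precipitable water is the column-integrated vapour mass per unit area: PW = (1/g) Σ q̄ Δp, with q in kg/kg and Δp in Pa (1 kg/m² of water = 1 mm).
Layer 1005–620 hPa: Δp = 385 hPa = 38500 Pa, q̄ = 0.0048 kg/kg → 0.0048 × 38500 / 9.8 = 18.86 mm
Layer 620–250 hPa: Δp = 370 hPa = 37000 Pa, q̄ = 0.00084 kg/kg → 0.00084 × 37000 / 9.8 = 3.17 mm
PW = 18.86 + 3.17 = 22.03 ≈ 22.0 mm.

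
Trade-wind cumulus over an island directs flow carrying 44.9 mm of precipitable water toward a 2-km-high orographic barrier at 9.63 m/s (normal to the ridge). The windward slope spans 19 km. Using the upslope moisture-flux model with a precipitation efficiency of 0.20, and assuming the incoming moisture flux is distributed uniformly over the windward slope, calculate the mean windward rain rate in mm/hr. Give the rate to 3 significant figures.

Incoming column moisture flux per unit ridge length: F = V × PW = 9.63 × 44.9 = 432.387 mm·m/s.
Spread over the 19 km slope with efficiency ε = 0.20: R = ε·F/W = 0.20 × 432.387 / 19000 m = 4.551e-03 mm/s.
R = 4.551e-03 × 3600 = 16.4 mm/hr.

R ≈ 16.4 mm/hr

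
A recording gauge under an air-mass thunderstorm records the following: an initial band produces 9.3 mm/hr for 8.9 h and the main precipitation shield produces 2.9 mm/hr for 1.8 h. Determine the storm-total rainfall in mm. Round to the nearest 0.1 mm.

Total = Σ Rᵢ Δtᵢ = 9.3 × 8.9 + 2.9 × 1.8
      = 82.77 + 5.22 = 88.0 mm.

total ≈ 88.0 mm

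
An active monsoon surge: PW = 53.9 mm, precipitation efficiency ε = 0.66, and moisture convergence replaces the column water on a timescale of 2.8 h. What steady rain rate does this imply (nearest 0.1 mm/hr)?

Each overturning extracts ε × PW = 0.66 × 53.9 = 35.574 mm.
Rate = ε·PW / τ = 35.574 / 2.8 h = 12.7 mm/hr.

R ≈ 12.7 mm/hr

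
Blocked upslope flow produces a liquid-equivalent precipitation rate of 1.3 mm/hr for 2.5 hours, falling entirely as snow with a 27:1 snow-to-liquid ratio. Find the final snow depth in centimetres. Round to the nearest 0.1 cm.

snow depth ≈ 8.8 cm

Liquid-equivalent depth = 1.3 × 2.5 = 3.25 mm.
Snow depth = 3.25 mm × 27 = 87.75 mm = 8.8 cm.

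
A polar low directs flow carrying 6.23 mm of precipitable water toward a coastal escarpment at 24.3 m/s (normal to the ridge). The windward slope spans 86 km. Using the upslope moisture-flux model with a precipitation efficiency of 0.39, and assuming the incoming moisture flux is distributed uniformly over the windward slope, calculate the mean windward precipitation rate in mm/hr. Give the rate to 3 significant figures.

R ≈ 2.47 mm/hr

Incoming column moisture flux per unit ridge length: F = V × PW = 24.3 × 6.23 = 151.389 mm·m/s.
Spread over the 86 km slope with efficiency ε = 0.39: R = ε·F/W = 0.39 × 151.389 / 86000 m = 6.865e-04 mm/s.
R = 6.865e-04 × 3600 = 2.47 mm/hr.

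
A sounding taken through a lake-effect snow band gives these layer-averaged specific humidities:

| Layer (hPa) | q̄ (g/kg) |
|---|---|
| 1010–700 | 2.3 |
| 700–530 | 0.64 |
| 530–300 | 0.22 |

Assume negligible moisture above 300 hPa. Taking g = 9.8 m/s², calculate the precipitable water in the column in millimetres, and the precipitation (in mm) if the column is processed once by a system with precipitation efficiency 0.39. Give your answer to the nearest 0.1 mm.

Precipitable water is the column-integrated vapour mass per unit area: PW = (1/g) Σ q̄ Δp, with q in kg/kg and Δp in Pa (1 kg/m² of water = 1 mm).
Layer 1010–700 hPa: Δp = 310 hPa = 31000 Pa, q̄ = 0.0023 kg/kg → 0.0023 × 31000 / 9.8 = 7.28 mm
Layer 700–530 hPa: Δp = 170 hPa = 17000 Pa, q̄ = 0.00064 kg/kg → 0.00064 × 17000 / 9.8 = 1.11 mm
Layer 530–300 hPa: Δp = 230 hPa = 23000 Pa, q̄ = 0.00022 kg/kg → 0.00022 × 23000 / 9.8 = 0.52 mm
PW = 7.28 + 1.11 + 0.52 = 8.91 ≈ 8.9 mm.
Precipitation = ε × PW = 0.39 × 8.9 = 3.5 mm.

PW ≈ 8.9 mm; precipitation ≈ 3.5 mm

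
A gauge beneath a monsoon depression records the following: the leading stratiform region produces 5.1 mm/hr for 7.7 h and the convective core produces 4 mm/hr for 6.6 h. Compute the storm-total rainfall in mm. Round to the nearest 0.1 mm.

total ≈ 65.7 mm

Total = Σ Rᵢ Δtᵢ = 5.1 × 7.7 + 4 × 6.6
      = 39.27 + 26.4 = 65.7 mm.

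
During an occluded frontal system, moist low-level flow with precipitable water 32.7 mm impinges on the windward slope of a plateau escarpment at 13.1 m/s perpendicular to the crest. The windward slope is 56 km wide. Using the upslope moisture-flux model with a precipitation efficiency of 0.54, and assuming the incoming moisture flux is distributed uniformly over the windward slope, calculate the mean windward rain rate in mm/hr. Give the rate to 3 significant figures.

Incoming column moisture flux per unit ridge length: F = V × PW = 13.1 × 32.7 = 428.37 mm·m/s.
Spread over the 56 km slope with efficiency ε = 0.54: R = ε·F/W = 0.54 × 428.37 / 56000 m = 4.131e-03 mm/s.
R = 4.131e-03 × 3600 = 14.9 mm/hr.

R ≈ 14.9 mm/hr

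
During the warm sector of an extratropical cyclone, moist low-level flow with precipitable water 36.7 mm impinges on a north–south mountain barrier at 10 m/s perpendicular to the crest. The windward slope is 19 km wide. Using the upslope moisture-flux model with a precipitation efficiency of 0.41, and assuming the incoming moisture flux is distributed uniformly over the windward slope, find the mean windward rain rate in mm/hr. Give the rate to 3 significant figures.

R ≈ 28.5 mm/hr

Incoming column moisture flux per unit ridge length: F = V × PW = 10 × 36.7 = 367 mm·m/s.
Spread over the 19 km slope with efficiency ε = 0.41: R = ε·F/W = 0.41 × 367 / 19000 m = 7.919e-03 mm/s.
R = 7.919e-03 × 3600 = 28.5 mm/hr.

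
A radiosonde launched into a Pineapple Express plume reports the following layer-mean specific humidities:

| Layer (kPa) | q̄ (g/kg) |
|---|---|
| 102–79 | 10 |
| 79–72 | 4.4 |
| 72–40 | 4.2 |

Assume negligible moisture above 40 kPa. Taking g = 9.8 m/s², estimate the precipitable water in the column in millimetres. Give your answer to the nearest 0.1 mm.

Precipitable water is the column-integrated vapour mass per unit area: PW = (1/g) Σ q̄ Δp, with q in kg/kg and Δp in Pa (1 kg/m² of water = 1 mm).
Layer 102–79 kPa: Δp = 230 hPa = 23000 Pa, q̄ = 0.01 kg/kg → 0.01 × 23000 / 9.8 = 23.47 mm
Layer 79–72 kPa: Δp = 70 hPa = 7000 Pa, q̄ = 0.0044 kg/kg → 0.0044 × 7000 / 9.8 = 3.14 mm
Layer 72–40 kPa: Δp = 320 hPa = 32000 Pa, q̄ = 0.0042 kg/kg → 0.0042 × 32000 / 9.8 = 13.71 mm
PW = 23.47 + 3.14 + 13.71 = 40.32 ≈ 40.3 mm.

PW ≈ 40.3 mm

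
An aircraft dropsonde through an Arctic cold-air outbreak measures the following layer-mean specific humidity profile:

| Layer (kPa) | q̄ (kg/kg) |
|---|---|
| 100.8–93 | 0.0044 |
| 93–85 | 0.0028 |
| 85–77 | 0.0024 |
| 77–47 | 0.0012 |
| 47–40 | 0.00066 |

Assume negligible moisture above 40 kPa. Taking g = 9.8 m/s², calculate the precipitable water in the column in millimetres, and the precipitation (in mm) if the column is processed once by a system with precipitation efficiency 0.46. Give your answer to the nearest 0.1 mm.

Precipitable water is the column-integrated vapour mass per unit area: PW = (1/g) Σ q̄ Δp, with q in kg/kg and Δp in Pa (1 kg/m² of water = 1 mm).
Layer 100.8–93 kPa: Δp = 78 hPa = 7800 Pa, q̄ = 0.0044 kg/kg → 0.0044 × 7800 / 9.8 = 3.50 mm
Layer 93–85 kPa: Δp = 80 hPa = 8000 Pa, q̄ = 0.0028 kg/kg → 0.0028 × 8000 / 9.8 = 2.29 mm
Layer 85–77 kPa: Δp = 80 hPa = 8000 Pa, q̄ = 0.0024 kg/kg → 0.0024 × 8000 / 9.8 = 1.96 mm
Layer 77–47 kPa: Δp = 300 hPa = 30000 Pa, q̄ = 0.0012 kg/kg → 0.0012 × 30000 / 9.8 = 3.67 mm
Layer 47–40 kPa: Δp = 70 hPa = 7000 Pa, q̄ = 0.00066 kg/kg → 0.00066 × 7000 / 9.8 = 0.47 mm
PW = 3.50 + 2.29 + 1.96 + 3.67 + 0.47 = 11.89 ≈ 11.9 mm.
Precipitation = ε × PW = 0.46 × 11.9 = 5.5 mm.

PW ≈ 11.9 mm; precipitation ≈ 5.5 mm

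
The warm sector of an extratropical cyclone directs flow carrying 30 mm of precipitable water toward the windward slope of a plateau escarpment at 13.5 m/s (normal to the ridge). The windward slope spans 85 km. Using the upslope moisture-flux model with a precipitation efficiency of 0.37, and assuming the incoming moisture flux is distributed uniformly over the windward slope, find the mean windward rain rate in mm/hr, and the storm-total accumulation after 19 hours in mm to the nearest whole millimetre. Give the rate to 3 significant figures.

Incoming column moisture flux per unit ridge length: F = V × PW = 13.5 × 30 = 405 mm·m/s.
Spread over the 85 km slope with efficiency ε = 0.37: R = ε·F/W = 0.37 × 405 / 85000 m = 1.763e-03 mm/s.
R = 1.763e-03 × 3600 = 6.35 mm/hr.
Over 19 h: total = 6.35 × 19 = 120.65 ≈ 121 mm.

R ≈ 6.35 mm/hr; total ≈ 121 mm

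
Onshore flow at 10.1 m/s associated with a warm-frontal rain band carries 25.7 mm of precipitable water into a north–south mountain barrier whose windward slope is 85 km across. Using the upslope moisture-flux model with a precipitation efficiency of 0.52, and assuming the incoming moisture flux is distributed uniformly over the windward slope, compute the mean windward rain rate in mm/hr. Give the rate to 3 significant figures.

Incoming column moisture flux per unit ridge length: F = V × PW = 10.1 × 25.7 = 259.57 mm·m/s.
Spread over the 85 km slope with efficiency ε = 0.52: R = ε·F/W = 0.52 × 259.57 / 85000 m = 1.588e-03 mm/s.
R = 1.588e-03 × 3600 = 5.72 mm/hr.

R ≈ 5.72 mm/hr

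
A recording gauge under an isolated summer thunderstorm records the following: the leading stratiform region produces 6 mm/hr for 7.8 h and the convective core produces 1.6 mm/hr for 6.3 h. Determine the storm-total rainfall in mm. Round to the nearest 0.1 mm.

total ≈ 56.9 mm

Total = Σ Rᵢ Δtᵢ = 6 × 7.8 + 1.6 × 6.3
      = 46.8 + 10.08 = 56.9 mm.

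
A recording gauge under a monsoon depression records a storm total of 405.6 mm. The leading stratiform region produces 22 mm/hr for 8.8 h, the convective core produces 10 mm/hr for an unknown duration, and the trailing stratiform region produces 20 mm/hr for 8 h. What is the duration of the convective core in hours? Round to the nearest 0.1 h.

duration ≈ 5.2 h

Known phases: 22 × 8.8 + 20 × 8 = 193.6 + 160 = 353.6 mm.
Remaining depth = 405.6 − 353.6 = 52 mm.
Duration = 52 / 10 = 5.2 h.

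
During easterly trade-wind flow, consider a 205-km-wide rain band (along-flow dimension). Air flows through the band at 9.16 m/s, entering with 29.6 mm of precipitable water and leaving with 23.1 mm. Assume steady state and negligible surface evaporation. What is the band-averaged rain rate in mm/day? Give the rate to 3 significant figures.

R ≈ 25.1 mm/day

Column moisture flux per unit crosswind length is F = V × PW.
Inflow: F_in = 9.16 × 29.6 = 271.136 mm·m/s
Outflow: F_out = 9.16 × 23.1 = 211.596 mm·m/s
Steady-state rate R = (F_in − F_out)/L = (271.136 − 211.596) / 205000 m = 2.904e-04 mm/s.
R = 2.904e-04 × 3600 × 24 = 25.1 mm/day.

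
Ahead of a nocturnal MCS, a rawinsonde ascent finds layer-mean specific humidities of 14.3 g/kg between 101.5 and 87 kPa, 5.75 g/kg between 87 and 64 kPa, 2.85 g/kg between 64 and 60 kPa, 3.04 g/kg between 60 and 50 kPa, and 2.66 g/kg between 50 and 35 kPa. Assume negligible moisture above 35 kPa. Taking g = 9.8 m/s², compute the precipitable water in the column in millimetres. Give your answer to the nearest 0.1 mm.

PW ≈ 43.0 mm

Precipitable water is the column-integrated vapour mass per unit area: PW = (1/g) Σ q̄ Δp, with q in kg/kg and Δp in Pa (1 kg/m² of water = 1 mm).
Layer 101.5–87 kPa: Δp = 145 hPa = 14500 Pa, q̄ = 0.0143 kg/kg → 0.0143 × 14500 / 9.8 = 21.16 mm
Layer 87–64 kPa: Δp = 230 hPa = 23000 Pa, q̄ = 0.00575 kg/kg → 0.00575 × 23000 / 9.8 = 13.49 mm
Layer 64–60 kPa: Δp = 40 hPa = 4000 Pa, q̄ = 0.00285 kg/kg → 0.00285 × 4000 / 9.8 = 1.16 mm
Layer 60–50 kPa: Δp = 100 hPa = 10000 Pa, q̄ = 0.00304 kg/kg → 0.00304 × 10000 / 9.8 = 3.10 mm
Layer 50–35 kPa: Δp = 150 hPa = 15000 Pa, q̄ = 0.00266 kg/kg → 0.00266 × 15000 / 9.8 = 4.07 mm
PW = 21.16 + 13.49 + 1.16 + 3.10 + 4.07 = 42.98 ≈ 43.0 mm.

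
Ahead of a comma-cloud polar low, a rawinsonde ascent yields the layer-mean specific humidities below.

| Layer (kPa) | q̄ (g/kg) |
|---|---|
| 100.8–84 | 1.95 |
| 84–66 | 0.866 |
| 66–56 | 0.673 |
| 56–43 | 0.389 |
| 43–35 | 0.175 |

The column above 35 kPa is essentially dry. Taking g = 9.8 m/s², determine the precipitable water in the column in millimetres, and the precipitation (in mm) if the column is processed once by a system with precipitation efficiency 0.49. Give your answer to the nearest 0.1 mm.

Precipitable water is the column-integrated vapour mass per unit area: PW = (1/g) Σ q̄ Δp, with q in kg/kg and Δp in Pa (1 kg/m² of water = 1 mm).
Layer 100.8–84 kPa: Δp = 168 hPa = 16800 Pa, q̄ = 0.00195 kg/kg → 0.00195 × 16800 / 9.8 = 3.34 mm
Layer 84–66 kPa: Δp = 180 hPa = 18000 Pa, q̄ = 0.000866 kg/kg → 0.000866 × 18000 / 9.8 = 1.59 mm
Layer 66–56 kPa: Δp = 100 hPa = 10000 Pa, q̄ = 0.000673 kg/kg → 0.000673 × 10000 / 9.8 = 0.69 mm
Layer 56–43 kPa: Δp = 130 hPa = 13000 Pa, q̄ = 0.000389 kg/kg → 0.000389 × 13000 / 9.8 = 0.52 mm
Layer 43–35 kPa: Δp = 80 hPa = 8000 Pa, q̄ = 0.000175 kg/kg → 0.000175 × 8000 / 9.8 = 0.14 mm
PW = 3.34 + 1.59 + 0.69 + 0.52 + 0.14 = 6.28 ≈ 6.3 mm.
Precipitation = ε × PW = 0.49 × 6.3 = 3.1 mm.

PW ≈ 6.3 mm; precipitation ≈ 3.1 mm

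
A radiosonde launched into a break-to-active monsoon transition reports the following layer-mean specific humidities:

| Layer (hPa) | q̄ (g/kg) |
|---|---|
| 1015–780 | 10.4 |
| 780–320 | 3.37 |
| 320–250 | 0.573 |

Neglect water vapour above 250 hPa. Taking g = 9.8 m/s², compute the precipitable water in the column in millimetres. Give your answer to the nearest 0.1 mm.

Precipitable water is the column-integrated vapour mass per unit area: PW = (1/g) Σ q̄ Δp, with q in kg/kg and Δp in Pa (1 kg/m² of water = 1 mm).
Layer 1015–780 hPa: Δp = 235 hPa = 23500 Pa, q̄ = 0.0104 kg/kg → 0.0104 × 23500 / 9.8 = 24.94 mm
Layer 780–320 hPa: Δp = 460 hPa = 46000 Pa, q̄ = 0.00337 kg/kg → 0.00337 × 46000 / 9.8 = 15.82 mm
Layer 320–250 hPa: Δp = 70 hPa = 7000 Pa, q̄ = 0.000573 kg/kg → 0.000573 × 7000 / 9.8 = 0.41 mm
PW = 24.94 + 15.82 + 0.41 = 41.17 ≈ 41.2 mm.

PW ≈ 41.2 mm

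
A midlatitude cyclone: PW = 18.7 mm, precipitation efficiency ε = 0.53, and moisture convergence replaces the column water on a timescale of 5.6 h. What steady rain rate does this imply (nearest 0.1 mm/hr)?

Each overturning extracts ε × PW = 0.53 × 18.7 = 9.911 mm.
Rate = ε·PW / τ = 9.911 / 5.6 h = 1.8 mm/hr.

R ≈ 1.8 mm/hr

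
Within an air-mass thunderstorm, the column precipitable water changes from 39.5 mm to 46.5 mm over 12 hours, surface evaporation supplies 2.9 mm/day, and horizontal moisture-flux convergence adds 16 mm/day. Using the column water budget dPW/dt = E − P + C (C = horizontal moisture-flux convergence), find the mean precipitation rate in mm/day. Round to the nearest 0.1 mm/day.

P ≈ 4.9 mm/day

dPW/dt = (46.5 − 39.5) mm / (12/24 day) = +14.000 mm/day.
P = E + C − dPW/dt = 2.9 + (16) − (+14.000) = 4.9 mm/day.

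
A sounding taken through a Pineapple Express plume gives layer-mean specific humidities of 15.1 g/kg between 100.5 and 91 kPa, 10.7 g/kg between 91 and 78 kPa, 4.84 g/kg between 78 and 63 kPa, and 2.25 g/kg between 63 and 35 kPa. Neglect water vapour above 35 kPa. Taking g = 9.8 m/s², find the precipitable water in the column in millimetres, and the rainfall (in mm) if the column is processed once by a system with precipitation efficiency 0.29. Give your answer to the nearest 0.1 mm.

Precipitable water is the column-integrated vapour mass per unit area: PW = (1/g) Σ q̄ Δp, with q in kg/kg and Δp in Pa (1 kg/m² of water = 1 mm).
Layer 100.5–91 kPa: Δp = 95 hPa = 9500 Pa, q̄ = 0.0151 kg/kg → 0.0151 × 9500 / 9.8 = 14.64 mm
Layer 91–78 kPa: Δp = 130 hPa = 13000 Pa, q̄ = 0.0107 kg/kg → 0.0107 × 13000 / 9.8 = 14.19 mm
Layer 78–63 kPa: Δp = 150 hPa = 15000 Pa, q̄ = 0.00484 kg/kg → 0.00484 × 15000 / 9.8 = 7.41 mm
Layer 63–35 kPa: Δp = 280 hPa = 28000 Pa, q̄ = 0.00225 kg/kg → 0.00225 × 28000 / 9.8 = 6.43 mm
PW = 14.64 + 14.19 + 7.41 + 6.43 = 42.67 ≈ 42.7 mm.
Rainfall = ε × PW = 0.29 × 42.7 = 12.4 mm.

PW ≈ 42.7 mm; rainfall ≈ 12.4 mm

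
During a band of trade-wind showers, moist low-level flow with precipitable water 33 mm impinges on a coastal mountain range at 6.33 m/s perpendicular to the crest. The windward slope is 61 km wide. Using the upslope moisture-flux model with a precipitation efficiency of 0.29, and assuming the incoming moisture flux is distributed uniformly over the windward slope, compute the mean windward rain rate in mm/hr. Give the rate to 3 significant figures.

R ≈ 3.58 mm/hr

Incoming column moisture flux per unit ridge length: F = V × PW = 6.33 × 33 = 208.89 mm·m/s.
Spread over the 61 km slope with efficiency ε = 0.29: R = ε·F/W = 0.29 × 208.89 / 61000 m = 9.931e-04 mm/s.
R = 9.931e-04 × 3600 = 3.58 mm/hr.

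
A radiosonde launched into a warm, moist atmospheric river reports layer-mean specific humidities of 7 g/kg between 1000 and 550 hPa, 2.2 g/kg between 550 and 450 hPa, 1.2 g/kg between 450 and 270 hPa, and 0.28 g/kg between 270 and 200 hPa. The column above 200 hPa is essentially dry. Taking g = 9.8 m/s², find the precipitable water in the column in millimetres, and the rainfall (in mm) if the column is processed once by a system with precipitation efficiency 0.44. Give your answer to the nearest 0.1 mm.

Precipitable water is the column-integrated vapour mass per unit area: PW = (1/g) Σ q̄ Δp, with q in kg/kg and Δp in Pa (1 kg/m² of water = 1 mm).
Layer 1000–550 hPa: Δp = 450 hPa = 45000 Pa, q̄ = 0.007 kg/kg → 0.007 × 45000 / 9.8 = 32.14 mm
Layer 550–450 hPa: Δp = 100 hPa = 10000 Pa, q̄ = 0.0022 kg/kg → 0.0022 × 10000 / 9.8 = 2.24 mm
Layer 450–270 hPa: Δp = 180 hPa = 18000 Pa, q̄ = 0.0012 kg/kg → 0.0012 × 18000 / 9.8 = 2.20 mm
Layer 270–200 hPa: Δp = 70 hPa = 7000 Pa, q̄ = 0.00028 kg/kg → 0.00028 × 7000 / 9.8 = 0.20 mm
PW = 32.14 + 2.24 + 2.20 + 0.20 = 36.78 ≈ 36.8 mm.
Rainfall = ε × PW = 0.44 × 36.8 = 16.2 mm.

PW ≈ 36.8 mm; rainfall ≈ 16.2 mm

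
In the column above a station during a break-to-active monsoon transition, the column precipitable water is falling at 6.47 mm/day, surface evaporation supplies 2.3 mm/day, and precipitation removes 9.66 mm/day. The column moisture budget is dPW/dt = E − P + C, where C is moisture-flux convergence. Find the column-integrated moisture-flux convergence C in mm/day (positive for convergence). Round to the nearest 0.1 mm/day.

C ≈ 0.9 mm/day

dPW/dt = -6.47 mm/day.
C = dPW/dt − E + P = (-6.47) − 2.3 + 9.66 = 0.9 mm/day.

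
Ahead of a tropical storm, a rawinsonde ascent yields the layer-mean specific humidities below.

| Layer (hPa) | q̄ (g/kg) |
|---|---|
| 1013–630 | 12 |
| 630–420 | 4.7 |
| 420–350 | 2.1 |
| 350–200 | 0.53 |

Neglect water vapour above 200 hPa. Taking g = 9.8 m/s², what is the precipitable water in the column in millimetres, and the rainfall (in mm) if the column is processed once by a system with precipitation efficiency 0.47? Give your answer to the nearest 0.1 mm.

PW ≈ 59.3 mm; rainfall ≈ 27.9 mm

Precipitable water is the column-integrated vapour mass per unit area: PW = (1/g) Σ q̄ Δp, with q in kg/kg and Δp in Pa (1 kg/m² of water = 1 mm).
Layer 1013–630 hPa: Δp = 383 hPa = 38300 Pa, q̄ = 0.012 kg/kg → 0.012 × 38300 / 9.8 = 46.90 mm
Layer 630–420 hPa: Δp = 210 hPa = 21000 Pa, q̄ = 0.0047 kg/kg → 0.0047 × 21000 / 9.8 = 10.07 mm
Layer 420–350 hPa: Δp = 70 hPa = 7000 Pa, q̄ = 0.0021 kg/kg → 0.0021 × 7000 / 9.8 = 1.50 mm
Layer 350–200 hPa: Δp = 150 hPa = 15000 Pa, q̄ = 0.00053 kg/kg → 0.00053 × 15000 / 9.8 = 0.81 mm
PW = 46.90 + 10.07 + 1.50 + 0.81 = 59.28 ≈ 59.3 mm.
Rainfall = ε × PW = 0.47 × 59.3 = 27.9 mm.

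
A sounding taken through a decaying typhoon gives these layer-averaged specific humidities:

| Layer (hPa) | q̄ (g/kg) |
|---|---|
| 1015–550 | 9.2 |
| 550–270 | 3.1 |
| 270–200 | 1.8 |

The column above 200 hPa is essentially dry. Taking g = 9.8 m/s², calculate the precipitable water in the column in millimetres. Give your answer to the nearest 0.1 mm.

PW ≈ 53.8 mm

Precipitable water is the column-integrated vapour mass per unit area: PW = (1/g) Σ q̄ Δp, with q in kg/kg and Δp in Pa (1 kg/m² of water = 1 mm).
Layer 1015–550 hPa: Δp = 465 hPa = 46500 Pa, q̄ = 0.0092 kg/kg → 0.0092 × 46500 / 9.8 = 43.65 mm
Layer 550–270 hPa: Δp = 280 hPa = 28000 Pa, q̄ = 0.0031 kg/kg → 0.0031 × 28000 / 9.8 = 8.86 mm
Layer 270–200 hPa: Δp = 70 hPa = 7000 Pa, q̄ = 0.0018 kg/kg → 0.0018 × 7000 / 9.8 = 1.29 mm
PW = 43.65 + 8.86 + 1.29 = 53.80 ≈ 53.8 mm.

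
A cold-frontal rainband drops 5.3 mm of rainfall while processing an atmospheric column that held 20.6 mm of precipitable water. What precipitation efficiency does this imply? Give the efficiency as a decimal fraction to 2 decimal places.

ε = rainfall / PW = 5.3 / 20.6 = 0.26.

ε ≈ 0.26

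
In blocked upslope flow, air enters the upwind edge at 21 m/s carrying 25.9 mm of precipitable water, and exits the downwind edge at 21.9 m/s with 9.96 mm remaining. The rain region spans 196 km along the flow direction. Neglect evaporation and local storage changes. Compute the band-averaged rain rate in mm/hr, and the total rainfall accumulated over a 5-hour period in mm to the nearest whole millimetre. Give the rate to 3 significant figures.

Column moisture flux per unit crosswind length is F = V × PW.
Inflow: F_in = 21 × 25.9 = 543.9 mm·m/s
Outflow: F_out = 21.9 × 9.96 = 218.124 mm·m/s
Steady-state rate R = (F_in − F_out)/L = (543.9 − 218.124) / 196000 m = 1.662e-03 mm/s.
R = 1.662e-03 × 3600 = 5.98 mm/hr.
Over 5 h: total = 5.98 × 5 = 29.9 ≈ 30 mm.

R ≈ 5.98 mm/hr; total ≈ 30 mm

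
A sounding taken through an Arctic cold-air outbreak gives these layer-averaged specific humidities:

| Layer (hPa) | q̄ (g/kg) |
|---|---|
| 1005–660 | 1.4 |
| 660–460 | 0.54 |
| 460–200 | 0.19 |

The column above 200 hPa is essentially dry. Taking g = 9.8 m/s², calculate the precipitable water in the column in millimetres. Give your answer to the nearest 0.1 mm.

Precipitable water is the column-integrated vapour mass per unit area: PW = (1/g) Σ q̄ Δp, with q in kg/kg and Δp in Pa (1 kg/m² of water = 1 mm).
Layer 1005–660 hPa: Δp = 345 hPa = 34500 Pa, q̄ = 0.0014 kg/kg → 0.0014 × 34500 / 9.8 = 4.93 mm
Layer 660–460 hPa: Δp = 200 hPa = 20000 Pa, q̄ = 0.00054 kg/kg → 0.00054 × 20000 / 9.8 = 1.10 mm
Layer 460–200 hPa: Δp = 260 hPa = 26000 Pa, q̄ = 0.00019 kg/kg → 0.00019 × 26000 / 9.8 = 0.50 mm
PW = 4.93 + 1.10 + 0.50 = 6.53 ≈ 6.5 mm.

PW ≈ 6.5 mm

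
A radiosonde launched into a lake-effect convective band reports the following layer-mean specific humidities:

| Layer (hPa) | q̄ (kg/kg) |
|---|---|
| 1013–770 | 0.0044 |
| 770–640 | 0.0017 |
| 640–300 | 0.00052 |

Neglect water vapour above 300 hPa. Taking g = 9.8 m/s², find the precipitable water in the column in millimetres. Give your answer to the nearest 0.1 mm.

PW ≈ 15.0 mm

Precipitable water is the column-integrated vapour mass per unit area: PW = (1/g) Σ q̄ Δp, with q in kg/kg and Δp in Pa (1 kg/m² of water = 1 mm).
Layer 1013–770 hPa: Δp = 243 hPa = 24300 Pa, q̄ = 0.0044 kg/kg → 0.0044 × 24300 / 9.8 = 10.91 mm
Layer 770–640 hPa: Δp = 130 hPa = 13000 Pa, q̄ = 0.0017 kg/kg → 0.0017 × 13000 / 9.8 = 2.26 mm
Layer 640–300 hPa: Δp = 340 hPa = 34000 Pa, q̄ = 0.00052 kg/kg → 0.00052 × 34000 / 9.8 = 1.80 mm
PW = 10.91 + 2.26 + 1.80 = 14.97 ≈ 15.0 mm.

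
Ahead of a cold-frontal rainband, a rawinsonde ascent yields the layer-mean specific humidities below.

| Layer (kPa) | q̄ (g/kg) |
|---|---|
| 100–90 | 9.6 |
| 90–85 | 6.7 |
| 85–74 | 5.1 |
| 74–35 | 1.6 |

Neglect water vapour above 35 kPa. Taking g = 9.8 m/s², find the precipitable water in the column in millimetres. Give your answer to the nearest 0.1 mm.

PW ≈ 25.3 mm

Precipitable water is the column-integrated vapour mass per unit area: PW = (1/g) Σ q̄ Δp, with q in kg/kg and Δp in Pa (1 kg/m² of water = 1 mm).
Layer 100–90 kPa: Δp = 100 hPa = 10000 Pa, q̄ = 0.0096 kg/kg → 0.0096 × 10000 / 9.8 = 9.80 mm
Layer 90–85 kPa: Δp = 50 hPa = 5000 Pa, q̄ = 0.0067 kg/kg → 0.0067 × 5000 / 9.8 = 3.42 mm
Layer 85–74 kPa: Δp = 110 hPa = 11000 Pa, q̄ = 0.0051 kg/kg → 0.0051 × 11000 / 9.8 = 5.72 mm
Layer 74–35 kPa: Δp = 390 hPa = 39000 Pa, q̄ = 0.0016 kg/kg → 0.0016 × 39000 / 9.8 = 6.37 mm
PW = 9.80 + 3.42 + 5.72 + 6.37 = 25.31 ≈ 25.3 mm.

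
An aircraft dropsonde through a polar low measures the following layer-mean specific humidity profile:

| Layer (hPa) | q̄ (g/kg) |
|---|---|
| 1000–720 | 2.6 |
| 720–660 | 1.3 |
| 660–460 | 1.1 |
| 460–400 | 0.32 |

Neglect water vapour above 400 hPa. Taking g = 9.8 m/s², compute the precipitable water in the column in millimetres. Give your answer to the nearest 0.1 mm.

Precipitable water is the column-integrated vapour mass per unit area: PW = (1/g) Σ q̄ Δp, with q in kg/kg and Δp in Pa (1 kg/m² of water = 1 mm).
Layer 1000–720 hPa: Δp = 280 hPa = 28000 Pa, q̄ = 0.0026 kg/kg → 0.0026 × 28000 / 9.8 = 7.43 mm
Layer 720–660 hPa: Δp = 60 hPa = 6000 Pa, q̄ = 0.0013 kg/kg → 0.0013 × 6000 / 9.8 = 0.80 mm
Layer 660–460 hPa: Δp = 200 hPa = 20000 Pa, q̄ = 0.0011 kg/kg → 0.0011 × 20000 / 9.8 = 2.24 mm
Layer 460–400 hPa: Δp = 60 hPa = 6000 Pa, q̄ = 0.00032 kg/kg → 0.00032 × 6000 / 9.8 = 0.20 mm
PW = 7.43 + 0.80 + 2.24 + 0.20 = 10.67 ≈ 10.7 mm.

PW ≈ 10.7 mm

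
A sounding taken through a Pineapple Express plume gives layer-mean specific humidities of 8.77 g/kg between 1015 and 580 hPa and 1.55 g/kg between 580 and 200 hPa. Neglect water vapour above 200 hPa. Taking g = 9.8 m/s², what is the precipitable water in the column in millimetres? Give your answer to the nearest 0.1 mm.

Precipitable water is the column-integrated vapour mass per unit area: PW = (1/g) Σ q̄ Δp, with q in kg/kg and Δp in Pa (1 kg/m² of water = 1 mm).
Layer 1015–580 hPa: Δp = 435 hPa = 43500 Pa, q̄ = 0.00877 kg/kg → 0.00877 × 43500 / 9.8 = 38.93 mm
Layer 580–200 hPa: Δp = 380 hPa = 38000 Pa, q̄ = 0.00155 kg/kg → 0.00155 × 38000 / 9.8 = 6.01 mm
PW = 38.93 + 6.01 = 44.94 ≈ 44.9 mm.

PW ≈ 44.9 mm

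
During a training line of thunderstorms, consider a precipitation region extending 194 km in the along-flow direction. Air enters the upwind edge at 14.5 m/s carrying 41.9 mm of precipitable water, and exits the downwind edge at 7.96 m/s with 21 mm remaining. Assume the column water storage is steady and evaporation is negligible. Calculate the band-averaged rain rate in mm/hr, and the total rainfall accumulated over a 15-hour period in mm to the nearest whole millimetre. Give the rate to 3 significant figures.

R ≈ 8.17 mm/hr; total ≈ 123 mm

Column moisture flux per unit crosswind length is F = V × PW.
Inflow: F_in = 14.5 × 41.9 = 607.55 mm·m/s
Outflow: F_out = 7.96 × 21 = 167.16 mm·m/s
Steady-state rate R = (F_in − F_out)/L = (607.55 − 167.16) / 194000 m = 2.270e-03 mm/s.
R = 2.270e-03 × 3600 = 8.17 mm/hr.
Over 15 h: total = 8.17 × 15 = 122.55 ≈ 123 mm.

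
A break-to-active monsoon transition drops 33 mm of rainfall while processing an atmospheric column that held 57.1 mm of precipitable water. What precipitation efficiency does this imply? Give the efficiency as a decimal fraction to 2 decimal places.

ε = rainfall / PW = 33 / 57.1 = 0.58.

ε ≈ 0.58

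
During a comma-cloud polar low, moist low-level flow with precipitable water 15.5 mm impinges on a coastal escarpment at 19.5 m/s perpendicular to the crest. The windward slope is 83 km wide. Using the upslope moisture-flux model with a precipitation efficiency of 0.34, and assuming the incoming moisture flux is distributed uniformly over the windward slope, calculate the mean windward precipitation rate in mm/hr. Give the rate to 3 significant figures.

R ≈ 4.46 mm/hr

Incoming column moisture flux per unit ridge length: F = V × PW = 19.5 × 15.5 = 302.25 mm·m/s.
Spread over the 83 km slope with efficiency ε = 0.34: R = ε·F/W = 0.34 × 302.25 / 83000 m = 1.238e-03 mm/s.
R = 1.238e-03 × 3600 = 4.46 mm/hr.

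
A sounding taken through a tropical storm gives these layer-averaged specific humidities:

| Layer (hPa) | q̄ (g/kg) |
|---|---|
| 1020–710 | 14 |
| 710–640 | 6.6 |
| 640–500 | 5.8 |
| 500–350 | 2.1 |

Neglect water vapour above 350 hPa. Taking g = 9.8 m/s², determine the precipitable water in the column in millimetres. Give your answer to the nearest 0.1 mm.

PW ≈ 60.5 mm

Precipitable water is the column-integrated vapour mass per unit area: PW = (1/g) Σ q̄ Δp, with q in kg/kg and Δp in Pa (1 kg/m² of water = 1 mm).
Layer 1020–710 hPa: Δp = 310 hPa = 31000 Pa, q̄ = 0.014 kg/kg → 0.014 × 31000 / 9.8 = 44.29 mm
Layer 710–640 hPa: Δp = 70 hPa = 7000 Pa, q̄ = 0.0066 kg/kg → 0.0066 × 7000 / 9.8 = 4.71 mm
Layer 640–500 hPa: Δp = 140 hPa = 14000 Pa, q̄ = 0.0058 kg/kg → 0.0058 × 14000 / 9.8 = 8.29 mm
Layer 500–350 hPa: Δp = 150 hPa = 15000 Pa, q̄ = 0.0021 kg/kg → 0.0021 × 15000 / 9.8 = 3.21 mm
PW = 44.29 + 4.71 + 8.29 + 3.21 = 60.50 ≈ 60.5 mm.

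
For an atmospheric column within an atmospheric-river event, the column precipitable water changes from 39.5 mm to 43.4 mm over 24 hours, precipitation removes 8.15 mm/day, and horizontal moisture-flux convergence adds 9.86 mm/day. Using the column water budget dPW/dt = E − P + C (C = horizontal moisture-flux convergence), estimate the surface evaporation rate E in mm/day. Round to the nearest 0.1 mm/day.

E ≈ 2.2 mm/day

dPW/dt = (43.4 − 39.5) mm / (24/24 day) = +3.900 mm/day.
E = dPW/dt + P − C = (+3.900) + 8.15 − (9.86) = 2.2 mm/day.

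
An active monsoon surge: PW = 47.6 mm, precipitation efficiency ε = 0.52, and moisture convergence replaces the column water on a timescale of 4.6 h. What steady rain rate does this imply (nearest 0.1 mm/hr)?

Each overturning extracts ε × PW = 0.52 × 47.6 = 24.752 mm.
Rate = ε·PW / τ = 24.752 / 4.6 h = 5.4 mm/hr.

R ≈ 5.4 mm/hr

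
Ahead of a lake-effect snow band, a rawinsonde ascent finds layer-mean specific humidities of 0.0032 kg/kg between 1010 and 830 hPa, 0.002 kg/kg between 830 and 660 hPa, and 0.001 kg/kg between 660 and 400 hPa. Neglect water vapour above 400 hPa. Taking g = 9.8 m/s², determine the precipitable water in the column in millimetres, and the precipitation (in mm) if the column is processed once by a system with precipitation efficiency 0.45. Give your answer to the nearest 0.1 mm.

PW ≈ 12.0 mm; precipitation ≈ 5.4 mm

Precipitable water is the column-integrated vapour mass per unit area: PW = (1/g) Σ q̄ Δp, with q in kg/kg and Δp in Pa (1 kg/m² of water = 1 mm).
Layer 1010–830 hPa: Δp = 180 hPa = 18000 Pa, q̄ = 0.0032 kg/kg → 0.0032 × 18000 / 9.8 = 5.88 mm
Layer 830–660 hPa: Δp = 170 hPa = 17000 Pa, q̄ = 0.002 kg/kg → 0.002 × 17000 / 9.8 = 3.47 mm
Layer 660–400 hPa: Δp = 260 hPa = 26000 Pa, q̄ = 0.001 kg/kg → 0.001 × 26000 / 9.8 = 2.65 mm
PW = 5.88 + 3.47 + 2.65 = 12.00 ≈ 12.0 mm.
Precipitation = ε × PW = 0.45 × 12.0 = 5.4 mm.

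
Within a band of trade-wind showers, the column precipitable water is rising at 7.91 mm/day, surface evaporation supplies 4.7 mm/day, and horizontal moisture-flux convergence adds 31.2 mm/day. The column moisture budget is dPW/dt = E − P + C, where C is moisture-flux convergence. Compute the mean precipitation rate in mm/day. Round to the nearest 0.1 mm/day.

P ≈ 28.0 mm/day

dPW/dt = +7.91 mm/day.
P = E + C − dPW/dt = 4.7 + (31.2) − (+7.91) = 28.0 mm/day.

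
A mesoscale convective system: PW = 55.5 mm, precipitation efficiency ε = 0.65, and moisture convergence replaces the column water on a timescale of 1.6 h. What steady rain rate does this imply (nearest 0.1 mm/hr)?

Each overturning extracts ε × PW = 0.65 × 55.5 = 36.075 mm.
Rate = ε·PW / τ = 36.075 / 1.6 h = 22.5 mm/hr.

R ≈ 22.5 mm/hr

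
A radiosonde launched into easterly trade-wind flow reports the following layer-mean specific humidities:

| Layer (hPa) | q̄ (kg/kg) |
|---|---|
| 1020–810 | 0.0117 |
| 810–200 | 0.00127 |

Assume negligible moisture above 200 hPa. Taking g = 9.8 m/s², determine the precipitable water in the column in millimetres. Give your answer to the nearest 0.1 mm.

Precipitable water is the column-integrated vapour mass per unit area: PW = (1/g) Σ q̄ Δp, with q in kg/kg and Δp in Pa (1 kg/m² of water = 1 mm).
Layer 1020–810 hPa: Δp = 210 hPa = 21000 Pa, q̄ = 0.0117 kg/kg → 0.0117 × 21000 / 9.8 = 25.07 mm
Layer 810–200 hPa: Δp = 610 hPa = 61000 Pa, q̄ = 0.00127 kg/kg → 0.00127 × 61000 / 9.8 = 7.91 mm
PW = 25.07 + 7.91 = 32.98 ≈ 33.0 mm.

PW ≈ 33.0 mm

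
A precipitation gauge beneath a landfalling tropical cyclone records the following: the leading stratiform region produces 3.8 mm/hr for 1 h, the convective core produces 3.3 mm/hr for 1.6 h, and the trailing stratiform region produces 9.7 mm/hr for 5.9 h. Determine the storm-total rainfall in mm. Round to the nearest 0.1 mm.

Total = Σ Rᵢ Δtᵢ = 3.8 × 1 + 3.3 × 1.6 + 9.7 × 5.9
      = 3.8 + 5.28 + 57.23 = 66.3 mm.

total ≈ 66.3 mm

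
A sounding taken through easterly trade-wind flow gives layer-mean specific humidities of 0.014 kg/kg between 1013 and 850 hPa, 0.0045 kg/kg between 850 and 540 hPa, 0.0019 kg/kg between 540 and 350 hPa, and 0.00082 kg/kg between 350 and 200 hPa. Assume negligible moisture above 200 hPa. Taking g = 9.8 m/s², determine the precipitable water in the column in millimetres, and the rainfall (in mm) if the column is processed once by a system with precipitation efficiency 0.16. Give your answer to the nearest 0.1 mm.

PW ≈ 42.5 mm; rainfall ≈ 6.8 mm

Precipitable water is the column-integrated vapour mass per unit area: PW = (1/g) Σ q̄ Δp, with q in kg/kg and Δp in Pa (1 kg/m² of water = 1 mm).
Layer 1013–850 hPa: Δp = 163 hPa = 16300 Pa, q̄ = 0.014 kg/kg → 0.014 × 16300 / 9.8 = 23.29 mm
Layer 850–540 hPa: Δp = 310 hPa = 31000 Pa, q̄ = 0.0045 kg/kg → 0.0045 × 31000 / 9.8 = 14.23 mm
Layer 540–350 hPa: Δp = 190 hPa = 19000 Pa, q̄ = 0.0019 kg/kg → 0.0019 × 19000 / 9.8 = 3.68 mm
Layer 350–200 hPa: Δp = 150 hPa = 15000 Pa, q̄ = 0.00082 kg/kg → 0.00082 × 15000 / 9.8 = 1.26 mm
PW = 23.29 + 14.23 + 3.68 + 1.26 = 42.46 ≈ 42.5 mm.
Rainfall = ε × PW = 0.16 × 42.5 = 6.8 mm.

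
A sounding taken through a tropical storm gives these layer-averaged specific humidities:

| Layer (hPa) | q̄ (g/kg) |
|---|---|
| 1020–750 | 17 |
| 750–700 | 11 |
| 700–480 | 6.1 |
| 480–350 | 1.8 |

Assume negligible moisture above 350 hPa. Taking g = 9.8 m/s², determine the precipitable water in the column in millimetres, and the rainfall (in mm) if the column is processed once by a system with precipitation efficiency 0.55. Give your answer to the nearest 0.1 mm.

PW ≈ 68.5 mm; rainfall ≈ 37.7 mm

Precipitable water is the column-integrated vapour mass per unit area: PW = (1/g) Σ q̄ Δp, with q in kg/kg and Δp in Pa (1 kg/m² of water = 1 mm).
Layer 1020–750 hPa: Δp = 270 hPa = 27000 Pa, q̄ = 0.017 kg/kg → 0.017 × 27000 / 9.8 = 46.84 mm
Layer 750–700 hPa: Δp = 50 hPa = 5000 Pa, q̄ = 0.011 kg/kg → 0.011 × 5000 / 9.8 = 5.61 mm
Layer 700–480 hPa: Δp = 220 hPa = 22000 Pa, q̄ = 0.0061 kg/kg → 0.0061 × 22000 / 9.8 = 13.69 mm
Layer 480–350 hPa: Δp = 130 hPa = 13000 Pa, q̄ = 0.0018 kg/kg → 0.0018 × 13000 / 9.8 = 2.39 mm
PW = 46.84 + 5.61 + 13.69 + 2.39 = 68.53 ≈ 68.5 mm.
Rainfall = ε × PW = 0.55 × 68.5 = 37.7 mm.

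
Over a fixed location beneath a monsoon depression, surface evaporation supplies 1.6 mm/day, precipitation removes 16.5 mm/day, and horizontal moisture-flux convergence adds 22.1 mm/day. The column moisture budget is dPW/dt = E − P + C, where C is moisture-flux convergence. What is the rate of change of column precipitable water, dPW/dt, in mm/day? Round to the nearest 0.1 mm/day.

dPW/dt ≈ 7.2 mm/day

dPW/dt = E − P + C = 1.6 − 16.5 + (22.1) = 7.2 mm/day.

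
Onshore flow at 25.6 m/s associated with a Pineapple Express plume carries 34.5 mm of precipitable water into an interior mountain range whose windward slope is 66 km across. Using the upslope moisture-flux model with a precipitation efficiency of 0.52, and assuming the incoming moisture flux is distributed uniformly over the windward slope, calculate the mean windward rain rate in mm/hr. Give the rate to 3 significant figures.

R ≈ 25.1 mm/hr

Incoming column moisture flux per unit ridge length: F = V × PW = 25.6 × 34.5 = 883.2 mm·m/s.
Spread over the 66 km slope with efficiency ε = 0.52: R = ε·F/W = 0.52 × 883.2 / 66000 m = 6.959e-03 mm/s.
R = 6.959e-03 × 3600 = 25.1 mm/hr.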